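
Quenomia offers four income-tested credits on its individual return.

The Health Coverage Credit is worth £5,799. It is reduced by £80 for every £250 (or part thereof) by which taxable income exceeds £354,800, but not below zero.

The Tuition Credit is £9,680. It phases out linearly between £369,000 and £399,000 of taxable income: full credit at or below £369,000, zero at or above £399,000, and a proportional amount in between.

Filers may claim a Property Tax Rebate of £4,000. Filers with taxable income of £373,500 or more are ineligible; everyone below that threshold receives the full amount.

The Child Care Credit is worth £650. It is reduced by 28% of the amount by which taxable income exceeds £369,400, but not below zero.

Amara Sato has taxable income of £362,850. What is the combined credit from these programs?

£17,489

Health Coverage Credit: income exceeds £354,800 by £8,050, which is 33 full-or-partial £250 increments; reduction = 33 × £80 = £2,640, leaving £3,159.
Tuition Credit: £362,850 is at or below the £369,000 threshold, so the full £9,680 applies.
Property Tax Rebate: £362,850 is below the £373,500 cutoff, so the full £4,000 applies.
Child Care Credit: £362,850 is at or below the £369,400 threshold, so the full £650 applies.
Total: £3,159 + £9,680 + £4,000 + £650 = £17,489.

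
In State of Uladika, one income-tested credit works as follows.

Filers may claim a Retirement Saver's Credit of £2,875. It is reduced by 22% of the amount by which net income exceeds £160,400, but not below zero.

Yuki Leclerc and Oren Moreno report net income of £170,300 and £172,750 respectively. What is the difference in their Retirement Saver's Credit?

£539

Yuki (£170,300): Retirement Saver's Credit: 22% of the £9,900 excess over £160,400 is £2,178; credit = £2,875 − £2,178 = £697.
Oren (£172,750): Retirement Saver's Credit: 22% of the £12,350 excess over £160,400 is £2,717; credit = £2,875 − £2,717 = £158.
Difference: |£697 − £158| = £539.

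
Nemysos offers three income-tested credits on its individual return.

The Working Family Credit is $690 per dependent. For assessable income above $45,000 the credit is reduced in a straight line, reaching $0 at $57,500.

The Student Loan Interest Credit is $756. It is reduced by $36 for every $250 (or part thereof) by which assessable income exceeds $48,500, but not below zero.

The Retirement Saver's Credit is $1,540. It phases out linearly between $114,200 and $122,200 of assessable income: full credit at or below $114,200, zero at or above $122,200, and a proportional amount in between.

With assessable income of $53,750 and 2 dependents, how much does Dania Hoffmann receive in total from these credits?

Working Family Credit: base = 2 × $690 = $1,380. $53,750 is $8,750 into a $12,500 phase-out range, leaving 3,750/12,500 of the credit: $1,380 × 3,750/12,500 = $414.
Student Loan Interest Credit: income exceeds $48,500 by $5,250 → 21 increments × $36 = $756 ≥ base, so the credit is $0.
Retirement Saver's Credit: $53,750 is at or below the $114,200 threshold, so the full $1,540 applies.
Total: $414 + $0 + $1,540 = $1,954.

$1,954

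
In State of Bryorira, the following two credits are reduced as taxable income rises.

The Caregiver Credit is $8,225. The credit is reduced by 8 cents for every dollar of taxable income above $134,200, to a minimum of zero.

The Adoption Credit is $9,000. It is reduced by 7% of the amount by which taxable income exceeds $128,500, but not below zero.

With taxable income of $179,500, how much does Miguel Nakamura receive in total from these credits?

$10,031

Caregiver Credit: 8% of the $45,300 excess over $134,200 is $3,624; credit = $8,225 − $3,624 = $4,601.
Adoption Credit: 7% of the $51,000 excess over $128,500 is $3,570; credit = $9,000 − $3,570 = $5,430.
Total: $4,601 + $5,430 = $10,031.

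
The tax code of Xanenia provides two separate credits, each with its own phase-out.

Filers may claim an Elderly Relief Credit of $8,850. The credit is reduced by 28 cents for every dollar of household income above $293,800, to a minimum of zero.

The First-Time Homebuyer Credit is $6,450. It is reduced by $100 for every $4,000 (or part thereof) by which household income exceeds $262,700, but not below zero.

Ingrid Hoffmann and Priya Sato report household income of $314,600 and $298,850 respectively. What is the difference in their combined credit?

$4,710

Ingrid ($314,600): Elderly Relief Credit: 28% of the $20,800 excess over $293,800 is $5,824; credit = $8,850 − $5,824 = $3,026. First-Time Homebuyer Credit: income exceeds $262,700 by $51,900, which is 13 full-or-partial $4,000 increments; reduction = 13 × $100 = $1,300, leaving $5,150. total $3,026 + $5,150 = $8,176
Priya ($298,850): Elderly Relief Credit: 28% of the $5,050 excess over $293,800 is $1,414; credit = $8,850 − $1,414 = $7,436. First-Time Homebuyer Credit: income exceeds $262,700 by $36,150, which is 10 full-or-partial $4,000 increments; reduction = 10 × $100 = $1,000, leaving $5,450. total $7,436 + $5,450 = $12,886
Difference: |$8,176 − $12,886| = $4,710.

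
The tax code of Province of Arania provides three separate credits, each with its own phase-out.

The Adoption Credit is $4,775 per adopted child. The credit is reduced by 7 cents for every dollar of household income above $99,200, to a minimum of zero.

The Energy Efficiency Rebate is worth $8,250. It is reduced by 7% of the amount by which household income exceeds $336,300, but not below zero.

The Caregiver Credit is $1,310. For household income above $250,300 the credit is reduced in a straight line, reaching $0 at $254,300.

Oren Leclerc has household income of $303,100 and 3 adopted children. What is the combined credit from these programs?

$8,302

Adoption Credit: base = 3 × $4,775 = $14,325. 7% of the $203,900 excess over $99,200 is $14,273; credit = $14,325 − $14,273 = $52.
Energy Efficiency Rebate: $303,100 is at or below the $336,300 threshold, so the full $8,250 applies.
Caregiver Credit: $303,100 is at or above $254,300, so the credit is $0.
Total: $52 + $8,250 + $0 = $8,302.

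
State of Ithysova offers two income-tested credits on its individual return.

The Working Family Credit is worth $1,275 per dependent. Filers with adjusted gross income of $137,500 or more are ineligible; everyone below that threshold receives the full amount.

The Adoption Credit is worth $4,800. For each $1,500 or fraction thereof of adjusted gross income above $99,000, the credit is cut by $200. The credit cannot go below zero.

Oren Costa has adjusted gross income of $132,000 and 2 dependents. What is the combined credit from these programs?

$2,950

Working Family Credit: base = 2 × $1,275 = $2,550. $132,000 is below the $137,500 cutoff, so the full $2,550 applies.
Adoption Credit: income exceeds $99,000 by $33,000, which is 22 full-or-partial $1,500 increments; reduction = 22 × $200 = $4,400, leaving $400.
Total: $2,550 + $400 = $2,950.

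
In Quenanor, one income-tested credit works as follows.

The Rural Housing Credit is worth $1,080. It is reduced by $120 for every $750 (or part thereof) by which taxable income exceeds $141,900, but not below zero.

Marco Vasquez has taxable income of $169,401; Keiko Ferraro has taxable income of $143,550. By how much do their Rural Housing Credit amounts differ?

Marco ($169,401): Rural Housing Credit: income exceeds $141,900 by $27,501 → 37 increments × $120 = $4,440 ≥ base, so the credit is $0.
Keiko ($143,550): Rural Housing Credit: income exceeds $141,900 by $1,650, which is 3 full-or-partial $750 increments; reduction = 3 × $120 = $360, leaving $720.
Difference: |$0 − $720| = $720.

$720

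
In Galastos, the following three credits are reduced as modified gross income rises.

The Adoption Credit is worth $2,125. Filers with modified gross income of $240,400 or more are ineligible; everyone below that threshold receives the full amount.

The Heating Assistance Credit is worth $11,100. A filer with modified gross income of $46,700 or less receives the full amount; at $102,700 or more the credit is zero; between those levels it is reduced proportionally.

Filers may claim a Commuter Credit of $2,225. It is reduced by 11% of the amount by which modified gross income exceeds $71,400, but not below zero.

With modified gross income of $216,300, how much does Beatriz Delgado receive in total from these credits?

Adoption Credit: $216,300 is below the $240,400 cutoff, so the full $2,125 applies.
Heating Assistance Credit: $216,300 is at or above $102,700, so the credit is $0.
Commuter Credit: 11% of the $144,900 excess over $71,400 is $15,939 ≥ base, so the credit is $0.
Total: $2,125 + $0 + $0 = $2,125.

$2,125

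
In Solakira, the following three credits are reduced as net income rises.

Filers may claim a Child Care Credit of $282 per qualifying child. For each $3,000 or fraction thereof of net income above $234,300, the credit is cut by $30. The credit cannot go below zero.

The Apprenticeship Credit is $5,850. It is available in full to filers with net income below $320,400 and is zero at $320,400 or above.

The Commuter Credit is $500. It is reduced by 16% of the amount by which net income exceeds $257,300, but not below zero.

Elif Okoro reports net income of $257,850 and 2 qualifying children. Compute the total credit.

$6,586

Child Care Credit: base = 2 × $282 = $564. income exceeds $234,300 by $23,550, which is 8 full-or-partial $3,000 increments; reduction = 8 × $30 = $240, leaving $324.
Apprenticeship Credit: $257,850 is below the $320,400 cutoff, so the full $5,850 applies.
Commuter Credit: 16% of the $550 excess over $257,300 is $88; credit = $500 − $88 = $412.
Total: $324 + $5,850 + $412 = $6,586.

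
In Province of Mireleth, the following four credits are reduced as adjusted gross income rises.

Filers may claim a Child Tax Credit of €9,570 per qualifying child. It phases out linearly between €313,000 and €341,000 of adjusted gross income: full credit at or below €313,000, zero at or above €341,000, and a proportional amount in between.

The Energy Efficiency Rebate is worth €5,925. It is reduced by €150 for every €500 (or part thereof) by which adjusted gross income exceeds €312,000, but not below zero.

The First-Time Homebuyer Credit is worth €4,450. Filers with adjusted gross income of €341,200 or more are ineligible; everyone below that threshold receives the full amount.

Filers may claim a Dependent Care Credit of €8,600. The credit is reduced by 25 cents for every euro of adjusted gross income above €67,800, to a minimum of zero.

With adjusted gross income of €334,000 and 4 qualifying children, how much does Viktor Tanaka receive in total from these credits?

Child Tax Credit: base = 4 × €9,570 = €38,280. €334,000 is €21,000 into a €28,000 phase-out range, leaving 7,000/28,000 of the credit: €38,280 × 7,000/28,000 = €9,570.
Energy Efficiency Rebate: income exceeds €312,000 by €22,000 → 44 increments × €150 = €6,600 ≥ base, so the credit is €0.
First-Time Homebuyer Credit: €334,000 is below the €341,200 cutoff, so the full €4,450 applies.
Dependent Care Credit: 25% of the €266,200 excess over €67,800 is €66,550 ≥ base, so the credit is €0.
Total: €9,570 + €0 + €4,450 + €0 = €14,020.

€14,020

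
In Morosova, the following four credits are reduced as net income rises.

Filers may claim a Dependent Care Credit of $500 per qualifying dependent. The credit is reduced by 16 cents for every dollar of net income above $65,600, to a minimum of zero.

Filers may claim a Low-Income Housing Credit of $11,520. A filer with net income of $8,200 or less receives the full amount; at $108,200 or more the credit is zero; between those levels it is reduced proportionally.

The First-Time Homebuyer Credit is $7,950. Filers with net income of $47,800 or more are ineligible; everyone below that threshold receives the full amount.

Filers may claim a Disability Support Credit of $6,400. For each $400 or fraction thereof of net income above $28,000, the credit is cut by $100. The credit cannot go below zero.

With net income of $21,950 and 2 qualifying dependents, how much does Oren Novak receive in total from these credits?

$25,286

Dependent Care Credit: base = 2 × $500 = $1,000. $21,950 is at or below the $65,600 threshold, so the full $1,000 applies.
Low-Income Housing Credit: $21,950 is $13,750 into a $100,000 phase-out range, leaving 86,250/100,000 of the credit: $11,520 × 86,250/100,000 = $9,936.
First-Time Homebuyer Credit: $21,950 is below the $47,800 cutoff, so the full $7,950 applies.
Disability Support Credit: $21,950 is at or below the $28,000 threshold, so the full $6,400 applies.
Total: $1,000 + $9,936 + $7,950 + $6,400 = $25,286.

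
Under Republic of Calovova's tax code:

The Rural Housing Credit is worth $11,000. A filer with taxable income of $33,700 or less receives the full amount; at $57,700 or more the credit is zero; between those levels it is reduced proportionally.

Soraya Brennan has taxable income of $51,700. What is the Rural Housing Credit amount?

Rural Housing Credit: $51,700 is $18,000 into a $24,000 phase-out range, leaving 6,000/24,000 of the credit: $11,000 × 6,000/24,000 = $2,750.

$2,750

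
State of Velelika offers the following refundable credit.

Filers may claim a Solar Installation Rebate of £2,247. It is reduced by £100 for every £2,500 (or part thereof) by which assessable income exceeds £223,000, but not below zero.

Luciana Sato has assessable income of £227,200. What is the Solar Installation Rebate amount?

Solar Installation Rebate: income exceeds £223,000 by £4,200, which is 2 full-or-partial £2,500 increments; reduction = 2 × £100 = £200, leaving £2,047.

£2,047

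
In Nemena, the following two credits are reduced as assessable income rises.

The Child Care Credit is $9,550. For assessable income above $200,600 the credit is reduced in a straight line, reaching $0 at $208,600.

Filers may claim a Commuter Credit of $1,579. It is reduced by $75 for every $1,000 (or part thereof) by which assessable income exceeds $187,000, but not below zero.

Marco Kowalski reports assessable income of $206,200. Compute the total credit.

Child Care Credit: $206,200 is $5,600 into a $8,000 phase-out range, leaving 2,400/8,000 of the credit: $9,550 × 2,400/8,000 = $2,865.
Commuter Credit: income exceeds $187,000 by $19,200, which is 20 full-or-partial $1,000 increments; reduction = 20 × $75 = $1,500, leaving $79.
Total: $2,865 + $79 = $2,944.

$2,944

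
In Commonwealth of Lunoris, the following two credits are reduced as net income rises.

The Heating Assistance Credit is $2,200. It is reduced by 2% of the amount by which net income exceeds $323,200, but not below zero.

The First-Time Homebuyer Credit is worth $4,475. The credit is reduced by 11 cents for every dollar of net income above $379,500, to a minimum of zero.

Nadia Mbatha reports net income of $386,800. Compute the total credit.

Heating Assistance Credit: 2% of the $63,600 excess over $323,200 is $1,272; credit = $2,200 − $1,272 = $928.
First-Time Homebuyer Credit: 11% of the $7,300 excess over $379,500 is $803; credit = $4,475 − $803 = $3,672.
Total: $928 + $3,672 = $4,600.

$4,600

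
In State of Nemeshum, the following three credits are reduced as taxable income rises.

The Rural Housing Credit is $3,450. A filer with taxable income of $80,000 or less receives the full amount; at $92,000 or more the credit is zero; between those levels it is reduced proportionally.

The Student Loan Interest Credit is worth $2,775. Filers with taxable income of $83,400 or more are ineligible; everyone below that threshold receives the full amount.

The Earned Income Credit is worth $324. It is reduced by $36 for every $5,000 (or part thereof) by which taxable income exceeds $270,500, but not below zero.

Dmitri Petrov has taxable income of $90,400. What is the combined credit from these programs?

$784

Rural Housing Credit: $90,400 is $10,400 into a $12,000 phase-out range, leaving 1,600/12,000 of the credit: $3,450 × 1,600/12,000 = $460.
Student Loan Interest Credit: $90,400 meets or exceeds the $83,400 cutoff, so the credit is $0.
Earned Income Credit: $90,400 is at or below the $270,500 threshold, so the full $324 applies.
Total: $460 + $0 + $324 = $784.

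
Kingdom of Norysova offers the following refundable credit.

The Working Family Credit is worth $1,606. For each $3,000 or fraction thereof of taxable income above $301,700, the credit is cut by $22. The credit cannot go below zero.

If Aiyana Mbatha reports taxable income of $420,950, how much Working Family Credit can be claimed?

Working Family Credit: income exceeds $301,700 by $119,250, which is 40 full-or-partial $3,000 increments; reduction = 40 × $22 = $880, leaving $726.

$726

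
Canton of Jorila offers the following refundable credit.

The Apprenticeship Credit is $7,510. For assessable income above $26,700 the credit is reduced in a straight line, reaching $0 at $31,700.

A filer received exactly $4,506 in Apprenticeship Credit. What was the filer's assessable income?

$4,506 is 4,506/7,510 of the full $7,510, so 3,004/7,510 of the $5,000 range has been used: income = $26,700 + $5,000 × 3,004/7,510 = $28,700.

$28,700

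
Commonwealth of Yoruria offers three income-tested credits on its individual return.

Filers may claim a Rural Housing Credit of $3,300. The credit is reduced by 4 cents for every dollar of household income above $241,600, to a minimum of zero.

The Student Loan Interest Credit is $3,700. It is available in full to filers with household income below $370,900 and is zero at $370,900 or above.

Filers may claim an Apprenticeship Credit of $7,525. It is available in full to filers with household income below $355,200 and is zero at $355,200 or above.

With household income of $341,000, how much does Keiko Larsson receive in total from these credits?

Rural Housing Credit: 4% of the $99,400 excess over $241,600 is $3,976 ≥ base, so the credit is $0.
Student Loan Interest Credit: $341,000 is below the $370,900 cutoff, so the full $3,700 applies.
Apprenticeship Credit: $341,000 is below the $355,200 cutoff, so the full $7,525 applies.
Total: $0 + $3,700 + $7,525 = $11,225.

$11,225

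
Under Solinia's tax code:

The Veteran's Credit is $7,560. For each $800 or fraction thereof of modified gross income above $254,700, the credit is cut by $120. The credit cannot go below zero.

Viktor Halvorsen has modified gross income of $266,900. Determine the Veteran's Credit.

Veteran's Credit: income exceeds $254,700 by $12,200, which is 16 full-or-partial $800 increments; reduction = 16 × $120 = $1,920, leaving $5,640.

$5,640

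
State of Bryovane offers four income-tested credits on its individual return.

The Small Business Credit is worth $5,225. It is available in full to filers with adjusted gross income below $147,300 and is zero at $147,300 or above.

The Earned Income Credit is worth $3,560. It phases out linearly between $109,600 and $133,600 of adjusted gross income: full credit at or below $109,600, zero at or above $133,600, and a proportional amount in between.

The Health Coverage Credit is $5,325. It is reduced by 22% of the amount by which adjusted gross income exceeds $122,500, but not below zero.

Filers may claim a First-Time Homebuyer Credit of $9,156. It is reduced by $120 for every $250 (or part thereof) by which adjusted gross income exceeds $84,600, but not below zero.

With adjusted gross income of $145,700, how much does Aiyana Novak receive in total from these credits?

Small Business Credit: $145,700 is below the $147,300 cutoff, so the full $5,225 applies.
Earned Income Credit: $145,700 is at or above $133,600, so the credit is $0.
Health Coverage Credit: 22% of the $23,200 excess over $122,500 is $5,104; credit = $5,325 − $5,104 = $221.
First-Time Homebuyer Credit: income exceeds $84,600 by $61,100 → 245 increments × $120 = $29,400 ≥ base, so the credit is $0.
Total: $5,225 + $0 + $221 + $0 = $5,446.

$5,446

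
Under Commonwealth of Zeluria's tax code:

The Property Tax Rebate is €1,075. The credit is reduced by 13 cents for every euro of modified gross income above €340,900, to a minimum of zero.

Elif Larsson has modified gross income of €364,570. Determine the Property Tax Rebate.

€0

Property Tax Rebate: 13% of the €23,670 excess over €340,900 is €3,077.10 ≥ base, so the credit is €0.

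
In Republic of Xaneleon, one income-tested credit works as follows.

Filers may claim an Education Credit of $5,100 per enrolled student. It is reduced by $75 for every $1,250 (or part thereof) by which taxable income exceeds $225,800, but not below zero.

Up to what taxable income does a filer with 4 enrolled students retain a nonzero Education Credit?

Full credit = 4 × $5,100 = $20,400.
After 271 increments the reduction is 271 × $75 = $20,325, leaving $75; one more increment wipes it out. Increment 271 ends at excess 271 × $1,250 = $338,750, so the highest qualifying income is $225,800 + $338,750 = $564,550.

$564,550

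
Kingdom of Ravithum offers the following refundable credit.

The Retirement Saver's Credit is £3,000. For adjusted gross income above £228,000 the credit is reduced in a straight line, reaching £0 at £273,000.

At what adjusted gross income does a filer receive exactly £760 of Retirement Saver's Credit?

£760 is 760/3,000 of the full £3,000, so 2,240/3,000 of the £45,000 range has been used: income = £228,000 + £45,000 × 2,240/3,000 = £261,600.

£261,600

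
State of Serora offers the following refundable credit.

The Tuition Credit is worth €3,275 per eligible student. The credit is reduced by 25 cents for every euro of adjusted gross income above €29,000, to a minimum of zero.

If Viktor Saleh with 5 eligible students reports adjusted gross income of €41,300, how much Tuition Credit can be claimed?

Tuition Credit: base = 5 × €3,275 = €16,375. 25% of the €12,300 excess over €29,000 is €3,075; credit = €16,375 − €3,075 = €13,300.

€13,300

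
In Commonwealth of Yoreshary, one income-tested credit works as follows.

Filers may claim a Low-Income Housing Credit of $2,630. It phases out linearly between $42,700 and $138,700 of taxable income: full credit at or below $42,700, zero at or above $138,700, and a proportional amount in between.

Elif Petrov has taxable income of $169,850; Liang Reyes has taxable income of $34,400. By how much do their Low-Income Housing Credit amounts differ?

$2,630

Elif ($169,850): Low-Income Housing Credit: $169,850 is at or above $138,700, so the credit is $0.
Liang ($34,400): Low-Income Housing Credit: $34,400 is at or below the $42,700 threshold, so the full $2,630 applies.
Difference: |$0 − $2,630| = $2,630.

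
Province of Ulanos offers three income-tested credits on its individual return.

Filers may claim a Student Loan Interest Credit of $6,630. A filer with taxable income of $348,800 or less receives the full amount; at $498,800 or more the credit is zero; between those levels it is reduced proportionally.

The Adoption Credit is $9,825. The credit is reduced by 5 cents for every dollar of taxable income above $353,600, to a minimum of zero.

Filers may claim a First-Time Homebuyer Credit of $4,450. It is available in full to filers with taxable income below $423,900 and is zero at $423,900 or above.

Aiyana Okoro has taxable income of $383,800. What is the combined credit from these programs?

$17,848

Student Loan Interest Credit: $383,800 is $35,000 into a $150,000 phase-out range, leaving 115,000/150,000 of the credit: $6,630 × 115,000/150,000 = $5,083.
Adoption Credit: 5% of the $30,200 excess over $353,600 is $1,510; credit = $9,825 − $1,510 = $8,315.
First-Time Homebuyer Credit: $383,800 is below the $423,900 cutoff, so the full $4,450 applies.
Total: $5,083 + $8,315 + $4,450 = $17,848.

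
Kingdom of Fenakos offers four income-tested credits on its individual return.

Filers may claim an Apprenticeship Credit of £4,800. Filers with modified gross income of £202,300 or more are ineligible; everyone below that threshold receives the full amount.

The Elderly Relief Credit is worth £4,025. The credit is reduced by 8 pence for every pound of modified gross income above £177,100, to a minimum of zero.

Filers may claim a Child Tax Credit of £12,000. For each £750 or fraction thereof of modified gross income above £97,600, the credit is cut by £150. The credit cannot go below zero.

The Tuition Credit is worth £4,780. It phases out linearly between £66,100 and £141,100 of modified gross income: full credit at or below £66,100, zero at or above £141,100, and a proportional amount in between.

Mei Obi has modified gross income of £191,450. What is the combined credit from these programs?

Apprenticeship Credit: £191,450 is below the £202,300 cutoff, so the full £4,800 applies.
Elderly Relief Credit: 8% of the £14,350 excess over £177,100 is £1,148; credit = £4,025 − £1,148 = £2,877.
Child Tax Credit: income exceeds £97,600 by £93,850 → 126 increments × £150 = £18,900 ≥ base, so the credit is £0.
Tuition Credit: £191,450 is at or above £141,100, so the credit is £0.
Total: £4,800 + £2,877 + £0 + £0 = £7,677.

£7,677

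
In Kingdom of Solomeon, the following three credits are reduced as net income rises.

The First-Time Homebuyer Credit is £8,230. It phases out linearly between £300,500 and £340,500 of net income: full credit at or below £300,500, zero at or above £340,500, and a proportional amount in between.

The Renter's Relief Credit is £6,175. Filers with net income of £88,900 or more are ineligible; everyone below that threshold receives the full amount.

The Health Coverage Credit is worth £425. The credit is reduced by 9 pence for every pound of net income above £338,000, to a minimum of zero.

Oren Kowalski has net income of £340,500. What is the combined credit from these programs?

First-Time Homebuyer Credit: £340,500 is at or above £340,500, so the credit is £0.
Renter's Relief Credit: £340,500 meets or exceeds the £88,900 cutoff, so the credit is £0.
Health Coverage Credit: 9% of the £2,500 excess over £338,000 is £225; credit = £425 − £225 = £200.
Total: £0 + £0 + £200 = £200.

£200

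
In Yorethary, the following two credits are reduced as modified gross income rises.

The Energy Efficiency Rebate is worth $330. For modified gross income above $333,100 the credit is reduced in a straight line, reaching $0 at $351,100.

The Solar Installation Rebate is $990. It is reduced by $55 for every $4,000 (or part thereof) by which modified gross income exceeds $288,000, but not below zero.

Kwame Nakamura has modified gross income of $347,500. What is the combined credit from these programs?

$231

Energy Efficiency Rebate: $347,500 is $14,400 into a $18,000 phase-out range, leaving 3,600/18,000 of the credit: $330 × 3,600/18,000 = $66.
Solar Installation Rebate: income exceeds $288,000 by $59,500, which is 15 full-or-partial $4,000 increments; reduction = 15 × $55 = $825, leaving $165.
Total: $66 + $165 = $231.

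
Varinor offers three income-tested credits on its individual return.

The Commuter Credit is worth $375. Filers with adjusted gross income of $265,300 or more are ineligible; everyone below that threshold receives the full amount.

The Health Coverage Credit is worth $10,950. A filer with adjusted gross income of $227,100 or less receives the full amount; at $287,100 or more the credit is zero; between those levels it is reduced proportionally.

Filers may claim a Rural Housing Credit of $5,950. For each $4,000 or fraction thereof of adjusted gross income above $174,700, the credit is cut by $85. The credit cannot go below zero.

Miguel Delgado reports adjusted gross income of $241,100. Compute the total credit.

$13,275

Commuter Credit: $241,100 is below the $265,300 cutoff, so the full $375 applies.
Health Coverage Credit: $241,100 is $14,000 into a $60,000 phase-out range, leaving 46,000/60,000 of the credit: $10,950 × 46,000/60,000 = $8,395.
Rural Housing Credit: income exceeds $174,700 by $66,400, which is 17 full-or-partial $4,000 increments; reduction = 17 × $85 = $1,445, leaving $4,505.
Total: $375 + $8,395 + $4,505 = $13,275.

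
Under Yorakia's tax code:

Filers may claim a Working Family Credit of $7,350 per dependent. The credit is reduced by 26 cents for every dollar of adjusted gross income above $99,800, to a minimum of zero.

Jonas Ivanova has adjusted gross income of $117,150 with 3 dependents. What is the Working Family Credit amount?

Working Family Credit: base = 3 × $7,350 = $22,050. 26% of the $17,350 excess over $99,800 is $4,511; credit = $22,050 − $4,511 = $17,539.

$17,539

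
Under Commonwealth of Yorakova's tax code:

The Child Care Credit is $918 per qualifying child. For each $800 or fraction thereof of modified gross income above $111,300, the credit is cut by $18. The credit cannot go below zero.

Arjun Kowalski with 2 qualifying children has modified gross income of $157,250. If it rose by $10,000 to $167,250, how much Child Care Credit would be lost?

At $157,250 — base = 2 × $918 = $1,836. income exceeds $111,300 by $45,950, which is 58 full-or-partial $800 increments; reduction = 58 × $18 = $1,044, leaving $792.
At $167,250 — base = 2 × $918 = $1,836. income exceeds $111,300 by $55,950, which is 70 full-or-partial $800 increments; reduction = 70 × $18 = $1,260, leaving $576.
Lost: $792 − $576 = $216.

$216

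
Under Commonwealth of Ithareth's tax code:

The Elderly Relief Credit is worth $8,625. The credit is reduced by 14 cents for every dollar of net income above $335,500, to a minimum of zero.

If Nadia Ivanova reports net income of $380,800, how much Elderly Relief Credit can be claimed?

Elderly Relief Credit: 14% of the $45,300 excess over $335,500 is $6,342; credit = $8,625 − $6,342 = $2,283.

$2,283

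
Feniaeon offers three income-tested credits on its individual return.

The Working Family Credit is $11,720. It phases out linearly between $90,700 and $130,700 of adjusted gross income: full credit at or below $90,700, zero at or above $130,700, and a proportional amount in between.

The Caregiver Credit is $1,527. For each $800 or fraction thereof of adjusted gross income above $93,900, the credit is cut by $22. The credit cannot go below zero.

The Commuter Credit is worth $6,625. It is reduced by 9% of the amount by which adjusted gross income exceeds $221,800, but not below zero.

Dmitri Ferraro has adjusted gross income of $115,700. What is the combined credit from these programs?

Working Family Credit: $115,700 is $25,000 into a $40,000 phase-out range, leaving 15,000/40,000 of the credit: $11,720 × 15,000/40,000 = $4,395.
Caregiver Credit: income exceeds $93,900 by $21,800, which is 28 full-or-partial $800 increments; reduction = 28 × $22 = $616, leaving $911.
Commuter Credit: $115,700 is at or below the $221,800 threshold, so the full $6,625 applies.
Total: $4,395 + $911 + $6,625 = $11,931.

$11,931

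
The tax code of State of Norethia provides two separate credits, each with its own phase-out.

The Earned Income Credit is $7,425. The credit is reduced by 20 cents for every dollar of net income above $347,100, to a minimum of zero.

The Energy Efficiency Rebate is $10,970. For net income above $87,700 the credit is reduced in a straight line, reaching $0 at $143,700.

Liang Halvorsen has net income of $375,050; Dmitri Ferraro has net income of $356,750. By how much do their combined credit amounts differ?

Liang ($375,050): Earned Income Credit: 20% of the $27,950 excess over $347,100 is $5,590; credit = $7,425 − $5,590 = $1,835. Energy Efficiency Rebate: $375,050 is at or above $143,700, so the credit is $0. total $1,835 + $0 = $1,835
Dmitri ($356,750): Earned Income Credit: 20% of the $9,650 excess over $347,100 is $1,930; credit = $7,425 − $1,930 = $5,495. Energy Efficiency Rebate: $356,750 is at or above $143,700, so the credit is $0. total $5,495 + $0 = $5,495
Difference: |$1,835 − $5,495| = $3,660.

$3,660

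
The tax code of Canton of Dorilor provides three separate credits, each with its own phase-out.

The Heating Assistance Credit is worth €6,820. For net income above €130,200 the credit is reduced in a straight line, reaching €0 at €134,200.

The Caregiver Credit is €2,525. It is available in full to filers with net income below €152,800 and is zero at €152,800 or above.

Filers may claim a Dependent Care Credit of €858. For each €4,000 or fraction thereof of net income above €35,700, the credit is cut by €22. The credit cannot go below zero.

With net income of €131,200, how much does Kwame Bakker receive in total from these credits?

€7,970

Heating Assistance Credit: €131,200 is €1,000 into a €4,000 phase-out range, leaving 3,000/4,000 of the credit: €6,820 × 3,000/4,000 = €5,115.
Caregiver Credit: €131,200 is below the €152,800 cutoff, so the full €2,525 applies.
Dependent Care Credit: income exceeds €35,700 by €95,500, which is 24 full-or-partial €4,000 increments; reduction = 24 × €22 = €528, leaving €330.
Total: €5,115 + €2,525 + €330 = €7,970.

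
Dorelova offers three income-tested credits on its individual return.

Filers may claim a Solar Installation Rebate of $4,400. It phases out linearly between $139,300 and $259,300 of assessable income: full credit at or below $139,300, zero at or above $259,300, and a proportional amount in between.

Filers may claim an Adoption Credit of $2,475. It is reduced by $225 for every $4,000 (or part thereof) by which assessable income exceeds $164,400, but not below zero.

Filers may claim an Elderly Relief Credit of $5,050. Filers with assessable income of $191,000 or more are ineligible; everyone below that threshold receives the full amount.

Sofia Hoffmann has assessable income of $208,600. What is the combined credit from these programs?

$1,859

Solar Installation Rebate: $208,600 is $69,300 into a $120,000 phase-out range, leaving 50,700/120,000 of the credit: $4,400 × 50,700/120,000 = $1,859.
Adoption Credit: income exceeds $164,400 by $44,200 → 12 increments × $225 = $2,700 ≥ base, so the credit is $0.
Elderly Relief Credit: $208,600 meets or exceeds the $191,000 cutoff, so the credit is $0.
Total: $1,859 + $0 + $0 = $1,859.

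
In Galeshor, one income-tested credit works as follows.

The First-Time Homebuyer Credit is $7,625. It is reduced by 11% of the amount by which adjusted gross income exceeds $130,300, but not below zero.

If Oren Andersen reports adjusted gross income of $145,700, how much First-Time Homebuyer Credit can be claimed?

First-Time Homebuyer Credit: 11% of the $15,400 excess over $130,300 is $1,694; credit = $7,625 − $1,694 = $5,931.

$5,931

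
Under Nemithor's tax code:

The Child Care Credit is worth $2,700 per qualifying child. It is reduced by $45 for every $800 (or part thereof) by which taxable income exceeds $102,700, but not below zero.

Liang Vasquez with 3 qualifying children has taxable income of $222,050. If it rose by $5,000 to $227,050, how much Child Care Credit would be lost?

$270

At $222,050 — base = 3 × $2,700 = $8,100. income exceeds $102,700 by $119,350, which is 150 full-or-partial $800 increments; reduction = 150 × $45 = $6,750, leaving $1,350.
At $227,050 — base = 3 × $2,700 = $8,100. income exceeds $102,700 by $124,350, which is 156 full-or-partial $800 increments; reduction = 156 × $45 = $7,020, leaving $1,080.
Lost: $1,350 − $1,080 = $270.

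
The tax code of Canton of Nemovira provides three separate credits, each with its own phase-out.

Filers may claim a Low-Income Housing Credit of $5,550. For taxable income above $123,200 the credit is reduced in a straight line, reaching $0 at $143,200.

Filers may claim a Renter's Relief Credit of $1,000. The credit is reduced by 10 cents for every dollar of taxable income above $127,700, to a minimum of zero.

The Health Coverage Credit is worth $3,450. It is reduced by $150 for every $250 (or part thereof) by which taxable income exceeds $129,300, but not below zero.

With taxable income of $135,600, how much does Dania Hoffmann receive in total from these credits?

$2,319

Low-Income Housing Credit: $135,600 is $12,400 into a $20,000 phase-out range, leaving 7,600/20,000 of the credit: $5,550 × 7,600/20,000 = $2,109.
Renter's Relief Credit: 10% of the $7,900 excess over $127,700 is $790; credit = $1,000 − $790 = $210.
Health Coverage Credit: income exceeds $129,300 by $6,300 → 26 increments × $150 = $3,900 ≥ base, so the credit is $0.
Total: $2,109 + $210 + $0 = $2,319.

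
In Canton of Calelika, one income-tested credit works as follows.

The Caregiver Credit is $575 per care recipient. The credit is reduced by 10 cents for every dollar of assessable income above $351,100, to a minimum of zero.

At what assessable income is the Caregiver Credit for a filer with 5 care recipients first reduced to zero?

$379,850

Full credit = 5 × $575 = $2,875.
The credit falls by 10% of each dollar above $351,100, so it reaches zero when the excess is $2,875 / 10% = $28,750: income = $351,100 + $28,750 = $379,850.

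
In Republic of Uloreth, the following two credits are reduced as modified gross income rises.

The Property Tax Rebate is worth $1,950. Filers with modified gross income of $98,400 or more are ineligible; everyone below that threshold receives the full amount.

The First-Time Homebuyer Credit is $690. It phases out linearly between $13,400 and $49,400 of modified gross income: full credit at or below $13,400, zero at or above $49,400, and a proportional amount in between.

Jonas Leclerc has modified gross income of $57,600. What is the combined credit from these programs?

$1,950

Property Tax Rebate: $57,600 is below the $98,400 cutoff, so the full $1,950 applies.
First-Time Homebuyer Credit: $57,600 is at or above $49,400, so the credit is $0.
Total: $1,950 + $0 = $1,950.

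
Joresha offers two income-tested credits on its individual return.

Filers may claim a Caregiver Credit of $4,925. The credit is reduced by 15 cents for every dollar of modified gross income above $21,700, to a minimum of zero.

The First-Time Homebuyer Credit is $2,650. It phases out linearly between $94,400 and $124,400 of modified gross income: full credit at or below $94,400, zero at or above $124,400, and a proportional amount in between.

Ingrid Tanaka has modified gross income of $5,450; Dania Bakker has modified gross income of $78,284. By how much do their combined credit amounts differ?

$4,925

Ingrid ($5,450): Caregiver Credit: $5,450 is at or below the $21,700 threshold, so the full $4,925 applies. First-Time Homebuyer Credit: $5,450 is at or below the $94,400 threshold, so the full $2,650 applies. total $4,925 + $2,650 = $7,575
Dania ($78,284): Caregiver Credit: 15% of the $56,584 excess over $21,700 is $8,487.60 ≥ base, so the credit is $0. First-Time Homebuyer Credit: $78,284 is at or below the $94,400 threshold, so the full $2,650 applies. total $0 + $2,650 = $2,650
Difference: |$7,575 − $2,650| = $4,925.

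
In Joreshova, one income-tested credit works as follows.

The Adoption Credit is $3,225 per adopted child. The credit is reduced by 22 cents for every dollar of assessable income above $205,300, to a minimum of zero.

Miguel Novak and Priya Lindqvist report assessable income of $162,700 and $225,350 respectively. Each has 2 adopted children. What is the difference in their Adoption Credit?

Miguel ($162,700): Adoption Credit: base = 2 × $3,225 = $6,450. $162,700 is at or below the $205,300 threshold, so the full $6,450 applies.
Priya ($225,350): Adoption Credit: base = 2 × $3,225 = $6,450. 22% of the $20,050 excess over $205,300 is $4,411; credit = $6,450 − $4,411 = $2,039.
Difference: |$6,450 − $2,039| = $4,411.

$4,411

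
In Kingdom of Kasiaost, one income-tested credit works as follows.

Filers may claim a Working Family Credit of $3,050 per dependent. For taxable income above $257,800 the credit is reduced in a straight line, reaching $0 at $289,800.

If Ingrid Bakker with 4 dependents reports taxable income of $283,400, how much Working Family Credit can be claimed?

Working Family Credit: base = 4 × $3,050 = $12,200. $283,400 is $25,600 into a $32,000 phase-out range, leaving 6,400/32,000 of the credit: $12,200 × 6,400/32,000 = $2,440.

$2,440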